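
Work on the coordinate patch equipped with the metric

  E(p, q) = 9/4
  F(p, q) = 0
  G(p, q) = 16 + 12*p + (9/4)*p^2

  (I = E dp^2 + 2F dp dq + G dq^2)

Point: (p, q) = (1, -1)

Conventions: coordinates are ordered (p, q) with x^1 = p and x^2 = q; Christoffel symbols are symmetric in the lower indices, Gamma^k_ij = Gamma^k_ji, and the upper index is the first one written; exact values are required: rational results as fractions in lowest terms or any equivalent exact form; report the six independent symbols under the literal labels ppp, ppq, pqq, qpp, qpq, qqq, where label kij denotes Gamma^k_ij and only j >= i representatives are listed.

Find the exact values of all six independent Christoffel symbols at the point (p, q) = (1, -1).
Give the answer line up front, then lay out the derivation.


Answer: Gamma_ppp = 0, Gamma_ppq = 0, Gamma_pqq = -11/3, Gamma_qpp = 0, Gamma_qpq = 3/11, Gamma_qqq = 0

E = 9/4, F = 0, G = 121/4 at the point
E_p = 0, E_q = 0, F_p = 0, F_q = 0, G_p = 33/2, G_q = 0
EG - F^2 = 1089/16;  g^inv = (16/1089) * [[121/4, 0], [0, 9/4]]
first-kind symbols [ij,l] = (1/2)(d_i g_jl + d_j g_il - d_l g_ij): [pp,p] = E_p/2 = 0, [pp,q] = F_p - E_q/2 = 0, [pq,p] = E_q/2 = 0, [pq,q] = G_p/2 = 33/4, [qq,p] = F_q - G_p/2 = -33/4, [qq,q] = G_q/2 = 0
Gamma^p_ij = (G*[ij,p] - F*[ij,q])/(EG - F^2), Gamma^q_ij = (E*[ij,q] - F*[ij,p])/(EG - F^2)


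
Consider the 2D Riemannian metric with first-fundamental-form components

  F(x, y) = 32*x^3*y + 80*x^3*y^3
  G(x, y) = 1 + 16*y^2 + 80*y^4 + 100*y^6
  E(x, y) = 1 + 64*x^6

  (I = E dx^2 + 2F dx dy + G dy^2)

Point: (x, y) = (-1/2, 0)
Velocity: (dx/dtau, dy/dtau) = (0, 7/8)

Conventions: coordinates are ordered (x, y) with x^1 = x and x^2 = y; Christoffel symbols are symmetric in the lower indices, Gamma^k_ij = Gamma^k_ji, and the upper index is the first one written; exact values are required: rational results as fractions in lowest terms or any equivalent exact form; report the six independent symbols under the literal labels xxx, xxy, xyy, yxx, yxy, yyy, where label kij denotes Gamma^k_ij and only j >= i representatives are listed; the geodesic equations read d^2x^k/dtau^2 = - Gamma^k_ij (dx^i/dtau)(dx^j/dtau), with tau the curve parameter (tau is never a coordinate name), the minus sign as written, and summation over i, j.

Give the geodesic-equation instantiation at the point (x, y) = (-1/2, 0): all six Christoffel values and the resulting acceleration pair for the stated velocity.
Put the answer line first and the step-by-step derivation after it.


Answer: Gamma_xxx = -3, Gamma_xxy = 0, Gamma_xyy = -2, Gamma_yxx = 0, Gamma_yxy = 0, Gamma_yyy = 0; accelerations (d^2x/dtau^2, d^2y/dtau^2) = (49/32, 0)

E = 2, F = 0, G = 1 at the point
E_x = -12, E_y = 0, F_x = 0, F_y = -4, G_x = 0, G_y = 0
EG - F^2 = 2;  g^inv = (1/2) * [[1, 0], [0, 2]]
first-kind symbols [ij,l] = (1/2)(d_i g_jl + d_j g_il - d_l g_ij): [xx,x] = E_x/2 = -6, [xx,y] = F_x - E_y/2 = 0, [xy,x] = E_y/2 = 0, [xy,y] = G_x/2 = 0, [yy,x] = F_y - G_x/2 = -4, [yy,y] = G_y/2 = 0
Gamma^x_ij = (G*[ij,x] - F*[ij,y])/(EG - F^2), Gamma^y_ij = (E*[ij,y] - F*[ij,x])/(EG - F^2)
Gamma_xxx = -3, Gamma_xxy = 0, Gamma_xyy = -2, Gamma_yxx = 0, Gamma_yxy = 0, Gamma_yyy = 0
d^2x/dtau^2 = -(Gamma_xxx*(0)^2 + 2*Gamma_xxy*(0)*(7/8) + Gamma_xyy*(7/8)^2) = 49/32
d^2y/dtau^2 = -(Gamma_yxx*(0)^2 + 2*Gamma_yxy*(0)*(7/8) + Gamma_yyy*(7/8)^2) = 0


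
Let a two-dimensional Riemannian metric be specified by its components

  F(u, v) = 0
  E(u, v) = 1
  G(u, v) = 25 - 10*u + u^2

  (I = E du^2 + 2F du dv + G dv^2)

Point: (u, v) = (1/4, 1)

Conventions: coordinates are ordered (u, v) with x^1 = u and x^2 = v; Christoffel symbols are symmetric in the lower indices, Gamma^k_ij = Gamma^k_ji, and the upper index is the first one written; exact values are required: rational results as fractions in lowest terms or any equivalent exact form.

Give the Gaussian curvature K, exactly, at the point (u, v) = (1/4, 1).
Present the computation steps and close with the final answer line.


E = 1, F = 0, G = 361/16, EG - F^2 = 361/16 at the point
E_u = 0, E_v = 0, F_u = 0, F_v = 0, G_u = -19/2, G_v = 0
E_vv = 0, F_uv = 0, G_uu = 2
The intrinsic route: Brioschi's K = (det M1 - det M2)/(EG - F^2)^2.
M1 = [[-E_vv/2 + F_uv - G_uu/2, E_u/2, F_u - E_v/2], [F_v - G_u/2, E, F], [G_v/2, F, G]] = [[-1, 0, 0], [19/4, 1, 0], [0, 0, 361/16]]; det M1 = -361/16
M2 = [[0, E_v/2, G_u/2], [E_v/2, E, F], [G_u/2, F, G]] = [[0, 0, -19/4], [0, 1, 0], [-19/4, 0, 361/16]]; det M2 = -361/16
det M1 - det M2 = 0; K = 0 / (361/16)^2 = 0

Answer: K = 0


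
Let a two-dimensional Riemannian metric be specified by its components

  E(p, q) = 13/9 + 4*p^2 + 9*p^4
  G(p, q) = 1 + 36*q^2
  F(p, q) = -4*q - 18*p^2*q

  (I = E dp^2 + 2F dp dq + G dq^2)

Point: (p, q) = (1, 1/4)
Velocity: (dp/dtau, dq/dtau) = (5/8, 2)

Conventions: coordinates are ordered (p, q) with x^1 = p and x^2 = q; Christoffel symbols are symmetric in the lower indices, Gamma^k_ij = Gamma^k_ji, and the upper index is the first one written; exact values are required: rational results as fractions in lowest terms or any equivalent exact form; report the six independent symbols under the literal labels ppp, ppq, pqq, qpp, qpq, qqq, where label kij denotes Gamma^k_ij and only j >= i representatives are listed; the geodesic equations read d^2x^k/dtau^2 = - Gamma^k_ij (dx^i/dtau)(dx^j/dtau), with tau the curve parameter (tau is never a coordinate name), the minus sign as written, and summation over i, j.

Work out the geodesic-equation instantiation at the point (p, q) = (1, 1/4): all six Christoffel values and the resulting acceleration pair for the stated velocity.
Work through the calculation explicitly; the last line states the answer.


E = 130/9, F = -11/2, G = 13/4 at the point
E_p = 44, E_q = 0, F_p = -9, F_q = -22, G_p = 0, G_q = 18
EG - F^2 = 601/36;  g^inv = (36/601) * [[13/4, 11/2], [11/2, 130/9]]
first-kind symbols [ij,l] = (1/2)(d_i g_jl + d_j g_il - d_l g_ij): [pp,p] = E_p/2 = 22, [pp,q] = F_p - E_q/2 = -9, [pq,p] = E_q/2 = 0, [pq,q] = G_p/2 = 0, [qq,p] = F_q - G_p/2 = -22, [qq,q] = G_q/2 = 9
Gamma^p_ij = (G*[ij,p] - F*[ij,q])/(EG - F^2), Gamma^q_ij = (E*[ij,q] - F*[ij,p])/(EG - F^2)
Gamma_ppp = 792/601, Gamma_ppq = 0, Gamma_pqq = -792/601, Gamma_qpp = -324/601, Gamma_qpq = 0, Gamma_qqq = 324/601
d^2p/dtau^2 = -(Gamma_ppp*(5/8)^2 + 2*Gamma_ppq*(5/8)*(2) + Gamma_pqq*(2)^2) = 22869/4808
d^2q/dtau^2 = -(Gamma_qpp*(5/8)^2 + 2*Gamma_qpq*(5/8)*(2) + Gamma_qqq*(2)^2) = -18711/9616

Answer: Gamma_ppp = 792/601, Gamma_ppq = 0, Gamma_pqq = -792/601, Gamma_qpp = -324/601, Gamma_qpq = 0, Gamma_qqq = 324/601; accelerations (d^2p/dtau^2, d^2q/dtau^2) = (22869/4808, -18711/9616)


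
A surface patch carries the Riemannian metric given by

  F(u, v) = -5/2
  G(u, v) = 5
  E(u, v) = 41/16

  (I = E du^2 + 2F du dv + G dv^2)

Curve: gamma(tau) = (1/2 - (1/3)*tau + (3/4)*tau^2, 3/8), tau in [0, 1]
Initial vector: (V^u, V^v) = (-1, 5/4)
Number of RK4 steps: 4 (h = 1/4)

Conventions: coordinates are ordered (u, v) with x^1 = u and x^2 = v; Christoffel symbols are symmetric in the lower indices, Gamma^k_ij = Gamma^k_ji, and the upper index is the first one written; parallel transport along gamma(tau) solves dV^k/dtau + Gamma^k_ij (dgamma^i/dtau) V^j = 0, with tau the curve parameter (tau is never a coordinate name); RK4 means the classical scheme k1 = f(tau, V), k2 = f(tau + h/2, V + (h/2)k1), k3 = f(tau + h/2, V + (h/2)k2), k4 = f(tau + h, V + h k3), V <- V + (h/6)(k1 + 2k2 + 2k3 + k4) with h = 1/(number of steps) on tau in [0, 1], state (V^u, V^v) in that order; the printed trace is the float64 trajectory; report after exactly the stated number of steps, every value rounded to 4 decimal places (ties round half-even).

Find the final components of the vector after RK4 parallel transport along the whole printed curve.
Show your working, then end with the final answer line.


gamma'(tau) = (-1/3 + (3/2)*tau, 0); f(tau, V)^k = -Gamma^k_ij(gamma(tau)) gamma'^i(tau) V^j; h = 1/4; intermediate values shown to 6 dp
curve data and Christoffel symbols at the stage parameters:
  tau = 0.000000: gamma = (0.500000, 0.375000), gamma' = (-0.333333, 0.000000); Gamma_uuu = 0.000000, Gamma_uuv = 0.000000, Gamma_uvv = 0.000000, Gamma_vuu = 0.000000, Gamma_vuv = 0.000000, Gamma_vvv = 0.000000
  tau = 0.125000: gamma = (0.470052, 0.375000), gamma' = (-0.145833, 0.000000); Gamma_uuu = 0.000000, Gamma_uuv = 0.000000, Gamma_uvv = 0.000000, Gamma_vuu = 0.000000, Gamma_vuv = 0.000000, Gamma_vvv = 0.000000
  tau = 0.250000: gamma = (0.463542, 0.375000), gamma' = (0.041667, 0.000000); Gamma_uuu = 0.000000, Gamma_uuv = 0.000000, Gamma_uvv = 0.000000, Gamma_vuu = 0.000000, Gamma_vuv = 0.000000, Gamma_vvv = 0.000000
  tau = 0.375000: gamma = (0.480469, 0.375000), gamma' = (0.229167, 0.000000); Gamma_uuu = 0.000000, Gamma_uuv = 0.000000, Gamma_uvv = 0.000000, Gamma_vuu = 0.000000, Gamma_vuv = 0.000000, Gamma_vvv = 0.000000
  tau = 0.500000: gamma = (0.520833, 0.375000), gamma' = (0.416667, 0.000000); Gamma_uuu = 0.000000, Gamma_uuv = 0.000000, Gamma_uvv = 0.000000, Gamma_vuu = 0.000000, Gamma_vuv = 0.000000, Gamma_vvv = 0.000000
  tau = 0.625000: gamma = (0.584635, 0.375000), gamma' = (0.604167, 0.000000); Gamma_uuu = 0.000000, Gamma_uuv = 0.000000, Gamma_uvv = 0.000000, Gamma_vuu = 0.000000, Gamma_vuv = 0.000000, Gamma_vvv = 0.000000
  tau = 0.750000: gamma = (0.671875, 0.375000), gamma' = (0.791667, 0.000000); Gamma_uuu = 0.000000, Gamma_uuv = 0.000000, Gamma_uvv = 0.000000, Gamma_vuu = 0.000000, Gamma_vuv = 0.000000, Gamma_vvv = 0.000000
  tau = 0.875000: gamma = (0.782552, 0.375000), gamma' = (0.979167, 0.000000); Gamma_uuu = 0.000000, Gamma_uuv = 0.000000, Gamma_uvv = 0.000000, Gamma_vuu = 0.000000, Gamma_vuv = 0.000000, Gamma_vvv = 0.000000
  tau = 1.000000: gamma = (0.916667, 0.375000), gamma' = (1.166667, 0.000000); Gamma_uuu = 0.000000, Gamma_uuv = 0.000000, Gamma_uvv = 0.000000, Gamma_vuu = 0.000000, Gamma_vuv = 0.000000, Gamma_vvv = 0.000000
step 0: V^u = -1.0000, V^v = 1.2500
step 1: k1 = (0.000000, 0.000000), k2 = (0.000000, 0.000000), k3 = (0.000000, 0.000000), k4 = (0.000000, 0.000000); V <- V + (h/6)(k1 + 2k2 + 2k3 + k4): V^u = -1.0000, V^v = 1.2500
step 2: k1 = (0.000000, 0.000000), k2 = (0.000000, 0.000000), k3 = (0.000000, 0.000000), k4 = (0.000000, 0.000000); V <- V + (h/6)(k1 + 2k2 + 2k3 + k4): V^u = -1.0000, V^v = 1.2500
step 3: k1 = (0.000000, 0.000000), k2 = (0.000000, 0.000000), k3 = (0.000000, 0.000000), k4 = (0.000000, 0.000000); V <- V + (h/6)(k1 + 2k2 + 2k3 + k4): V^u = -1.0000, V^v = 1.2500
step 4: k1 = (0.000000, 0.000000), k2 = (0.000000, 0.000000), k3 = (0.000000, 0.000000), k4 = (0.000000, 0.000000); V <- V + (h/6)(k1 + 2k2 + 2k3 + k4): V^u = -1.0000, V^v = 1.2500

Answer: V^u = -1.0000, V^v = 1.2500


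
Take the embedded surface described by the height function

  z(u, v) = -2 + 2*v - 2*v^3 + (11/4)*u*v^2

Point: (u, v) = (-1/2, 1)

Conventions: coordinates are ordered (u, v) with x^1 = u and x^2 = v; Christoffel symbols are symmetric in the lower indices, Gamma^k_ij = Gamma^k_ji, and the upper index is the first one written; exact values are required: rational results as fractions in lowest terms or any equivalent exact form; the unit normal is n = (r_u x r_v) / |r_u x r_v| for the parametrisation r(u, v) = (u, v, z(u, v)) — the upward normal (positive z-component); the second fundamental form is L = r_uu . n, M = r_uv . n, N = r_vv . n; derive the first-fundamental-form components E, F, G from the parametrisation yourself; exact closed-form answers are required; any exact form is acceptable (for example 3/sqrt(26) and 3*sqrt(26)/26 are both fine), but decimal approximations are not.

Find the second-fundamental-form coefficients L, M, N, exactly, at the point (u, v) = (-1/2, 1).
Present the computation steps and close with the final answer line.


z_u = 11/4, z_v = -27/4, z_uu = 0, z_uv = 11/2, z_vv = -59/4
E = 137/16, F = -297/16, G = 745/16; answer radicand W^2 = 433/8
unnormalised second-form numerators: l = 0, m = 11/2, n = -59/4; L = l/sqrt(433/8), and similarly M = m/sqrt(W^2), N = n/sqrt(W^2)

Answer: L = 0, M = 11*sqrt(866)/433, N = -59*sqrt(866)/866


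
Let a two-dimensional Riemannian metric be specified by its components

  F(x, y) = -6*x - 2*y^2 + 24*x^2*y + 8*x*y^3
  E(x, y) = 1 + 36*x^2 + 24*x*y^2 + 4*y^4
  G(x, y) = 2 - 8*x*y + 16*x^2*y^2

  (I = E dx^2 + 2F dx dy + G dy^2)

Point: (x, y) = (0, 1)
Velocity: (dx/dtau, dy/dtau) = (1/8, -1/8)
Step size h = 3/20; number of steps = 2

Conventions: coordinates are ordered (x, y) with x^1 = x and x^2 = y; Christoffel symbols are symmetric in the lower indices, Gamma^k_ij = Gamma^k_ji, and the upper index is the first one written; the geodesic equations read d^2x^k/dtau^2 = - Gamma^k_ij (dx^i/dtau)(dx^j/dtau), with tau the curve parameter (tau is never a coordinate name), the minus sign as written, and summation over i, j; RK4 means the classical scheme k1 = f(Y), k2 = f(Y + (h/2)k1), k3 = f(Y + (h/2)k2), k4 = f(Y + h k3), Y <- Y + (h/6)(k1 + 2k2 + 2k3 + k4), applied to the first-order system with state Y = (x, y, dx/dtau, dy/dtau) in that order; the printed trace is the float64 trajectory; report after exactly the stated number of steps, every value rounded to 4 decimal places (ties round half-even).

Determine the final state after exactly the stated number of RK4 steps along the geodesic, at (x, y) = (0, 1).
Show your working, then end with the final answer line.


f(Y) = (dx/dtau, dy/dtau, -Gamma^x_ij Y'^i Y'^j, -Gamma^y_ij Y'^i Y'^j) with the Gammas evaluated at the stage position; h = 0.150000; intermediate values shown to 6 dp
step 0: x = 0.0000, y = 1.0000, dx/dtau = 0.1250, dy/dtau = -0.1250
step 1:
  k1: at (x, y) = (0.000000, 1.000000), (dx/dtau, dy/dtau) = (0.125000, -0.125000); Gamma_xxx = 2.000000, Gamma_xxy = 1.333333, Gamma_xyy = 0.000000, Gamma_yxx = -1.000000, Gamma_yxy = -0.666667, Gamma_yyy = 0.000000; k1 = (0.125000, -0.125000, 0.010417, -0.005208)
  k2: at (x, y) = (0.009375, 0.990625), (dx/dtau, dy/dtau) = (0.125781, -0.125391); Gamma_xxx = 2.017868, Gamma_xxy = 1.332634, Gamma_xyy = 0.012612, Gamma_yxx = -0.962347, Gamma_yxy = -0.635550, Gamma_yyy = -0.006015; k2 = (0.125781, -0.125391, 0.009913, -0.004728)
  k3: at (x, y) = (0.009434, 0.990596), (dx/dtau, dy/dtau) = (0.125743, -0.125355); Gamma_xxx = 2.017934, Gamma_xxy = 1.332638, Gamma_xyy = 0.012691, Gamma_yxx = -0.962035, Gamma_yxy = -0.635325, Gamma_yyy = -0.006050; k3 = (0.125743, -0.125355, 0.009906, -0.004722)
  k4: at (x, y) = (0.018862, 0.981197), (dx/dtau, dy/dtau) = (0.126486, -0.125708); Gamma_xxx = 2.034062, Gamma_xxy = 1.330543, Gamma_xyy = 0.025577, Gamma_yxx = -0.923882, Gamma_yxy = -0.604340, Gamma_yyy = -0.011617; k4 = (0.126486, -0.125708, 0.009366, -0.004254)
  Y <- Y + (h/6)(k1 + 2k2 + 2k3 + k4): x = 0.0189, y = 0.9812, dx/dtau = 0.1265, dy/dtau = -0.1257
step 2:
  k1: at (x, y) = (0.018863, 0.981195), (dx/dtau, dy/dtau) = (0.126486, -0.125709); Gamma_xxx = 2.034065, Gamma_xxy = 1.330543, Gamma_xyy = 0.025580, Gamma_yxx = -0.923875, Gamma_yxy = -0.604334, Gamma_yyy = -0.011618; k1 = (0.126486, -0.125709, 0.009366, -0.004254)
  k2: at (x, y) = (0.028350, 0.971767), (dx/dtau, dy/dtau) = (0.127188, -0.126028); Gamma_xxx = 2.048435, Gamma_xxy = 1.327068, Gamma_xyy = 0.038715, Gamma_yxx = -0.885340, Gamma_yxy = -0.573563, Gamma_yyy = -0.016733; k2 = (0.127188, -0.126028, 0.008792, -0.003800)
  k3: at (x, y) = (0.028402, 0.971743), (dx/dtau, dy/dtau) = (0.127145, -0.125994); Gamma_xxx = 2.048467, Gamma_xxy = 1.327056, Gamma_xyy = 0.038788, Gamma_yxx = -0.885057, Gamma_yxy = -0.573365, Gamma_yyy = -0.016759; k3 = (0.127145, -0.125994, 0.008787, -0.003796)
  k4: at (x, y) = (0.037935, 0.962296), (dx/dtau, dy/dtau) = (0.127803, -0.126279); Gamma_xxx = 2.061028, Gamma_xxy = 1.322213, Gamma_xyy = 0.052124, Gamma_yxx = -0.846339, Gamma_yxy = -0.542952, Gamma_yyy = -0.021404; k4 = (0.127803, -0.126279, 0.008182, -0.003360)
  Y <- Y + (h/6)(k1 + 2k2 + 2k3 + k4): x = 0.0379, y = 0.9623, dx/dtau = 0.1278, dy/dtau = -0.1263

Answer: x = 0.0379, y = 0.9623, dx/dtau = 0.1278, dy/dtau = -0.1263


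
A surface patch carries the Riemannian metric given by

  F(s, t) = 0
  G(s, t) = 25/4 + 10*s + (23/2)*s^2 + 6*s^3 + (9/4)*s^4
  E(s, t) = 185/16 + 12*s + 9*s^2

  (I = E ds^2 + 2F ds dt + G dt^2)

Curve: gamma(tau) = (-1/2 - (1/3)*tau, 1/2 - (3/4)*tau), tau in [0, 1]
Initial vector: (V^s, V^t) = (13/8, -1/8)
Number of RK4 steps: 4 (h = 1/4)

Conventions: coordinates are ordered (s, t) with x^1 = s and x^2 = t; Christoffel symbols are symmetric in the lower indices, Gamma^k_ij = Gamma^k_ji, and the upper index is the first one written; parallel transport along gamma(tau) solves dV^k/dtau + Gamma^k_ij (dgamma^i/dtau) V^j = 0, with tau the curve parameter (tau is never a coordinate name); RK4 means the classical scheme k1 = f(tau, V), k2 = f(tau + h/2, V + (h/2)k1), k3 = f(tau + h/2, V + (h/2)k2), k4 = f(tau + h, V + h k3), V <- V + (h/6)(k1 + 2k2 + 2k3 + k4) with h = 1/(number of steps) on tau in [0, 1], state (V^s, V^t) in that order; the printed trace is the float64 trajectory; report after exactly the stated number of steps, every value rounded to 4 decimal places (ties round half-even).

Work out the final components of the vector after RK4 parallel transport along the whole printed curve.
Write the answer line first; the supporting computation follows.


Answer: V^s = 1.6250, V^t = -0.1250

gamma'(tau) = (-1/3, -3/4); f(tau, V)^k = -Gamma^k_ij(gamma(tau)) gamma'^i(tau) V^j; h = 1/4; intermediate values shown to 6 dp
curve data and Christoffel symbols at the stage parameters:
  tau = 0.000000: gamma = (-0.500000, 0.500000), gamma' = (-0.333333, -0.750000); Gamma_sss = 0.192000, Gamma_sst = 0.000000, Gamma_stt = -0.120000, Gamma_tss = 0.000000, Gamma_tst = 0.266667, Gamma_ttt = 0.000000
  tau = 0.125000: gamma = (-0.541667, 0.406250), gamma' = (-0.333333, -0.750000); Gamma_sss = 0.146045, Gamma_sst = 0.000000, Gamma_stt = -0.090390, Gamma_tss = 0.000000, Gamma_tst = 0.201964, Gamma_ttt = 0.000000
  tau = 0.250000: gamma = (-0.583333, 0.312500), gamma' = (-0.333333, -0.750000); Gamma_sss = 0.098361, Gamma_sst = 0.000000, Gamma_stt = -0.060451, Gamma_tss = 0.000000, Gamma_tst = 0.135593, Gamma_ttt = 0.000000
  tau = 0.375000: gamma = (-0.625000, 0.218750), gamma' = (-0.333333, -0.750000); Gamma_sss = 0.049485, Gamma_sst = 0.000000, Gamma_stt = -0.030284, Gamma_tss = 0.000000, Gamma_tst = 0.068085, Gamma_ttt = 0.000000
  tau = 0.500000: gamma = (-0.666667, 0.125000), gamma' = (-0.333333, -0.750000); Gamma_sss = 0.000000, Gamma_sst = 0.000000, Gamma_stt = 0.000000, Gamma_tss = 0.000000, Gamma_tst = 0.000000, Gamma_ttt = 0.000000
  tau = 0.625000: gamma = (-0.708333, 0.031250), gamma' = (-0.333333, -0.750000); Gamma_sss = -0.049485, Gamma_sst = 0.000000, Gamma_stt = 0.030284, Gamma_tss = 0.000000, Gamma_tst = -0.068085, Gamma_ttt = 0.000000
  tau = 0.750000: gamma = (-0.750000, -0.062500), gamma' = (-0.333333, -0.750000); Gamma_sss = -0.098361, Gamma_sst = 0.000000, Gamma_stt = 0.060451, Gamma_tss = 0.000000, Gamma_tst = -0.135593, Gamma_ttt = 0.000000
  tau = 0.875000: gamma = (-0.791667, -0.156250), gamma' = (-0.333333, -0.750000); Gamma_sss = -0.146045, Gamma_sst = 0.000000, Gamma_stt = 0.090390, Gamma_tss = 0.000000, Gamma_tst = -0.201964, Gamma_ttt = 0.000000
  tau = 1.000000: gamma = (-0.833333, -0.250000), gamma' = (-0.333333, -0.750000); Gamma_sss = -0.192000, Gamma_sst = 0.000000, Gamma_stt = 0.120000, Gamma_tss = 0.000000, Gamma_tst = -0.266667, Gamma_ttt = 0.000000
step 0: V^s = 1.6250, V^t = -0.1250
step 1: k1 = (0.115250, 0.313889), k2 = (0.085623, 0.242551), k3 = (0.086047, 0.241390), k4 = (0.056915, 0.164520); V <- V + (h/6)(k1 + 2k2 + 2k3 + k4): V^s = 1.6465, V^t = -0.0647
step 2: k1 = (0.056918, 0.164513), k2 = (0.028279, 0.083436), k3 = (0.028450, 0.083024), k4 = (0.000000, 0.000000); V <- V + (h/6)(k1 + 2k2 + 2k3 + k4): V^s = 1.6536, V^t = -0.0440
step 3: k1 = (0.000000, 0.000000), k2 = (-0.028275, -0.083439), k3 = (-0.028454, -0.083022), k4 = (-0.056919, -0.164510); V <- V + (h/6)(k1 + 2k2 + 2k3 + k4): V^s = 1.6465, V^t = -0.0647
step 4: k1 = (-0.056918, -0.164513), k2 = (-0.085590, -0.242576), k3 = (-0.086077, -0.241376), k4 = (-0.115255, -0.313874); V <- V + (h/6)(k1 + 2k2 + 2k3 + k4): V^s = 1.6250, V^t = -0.1250


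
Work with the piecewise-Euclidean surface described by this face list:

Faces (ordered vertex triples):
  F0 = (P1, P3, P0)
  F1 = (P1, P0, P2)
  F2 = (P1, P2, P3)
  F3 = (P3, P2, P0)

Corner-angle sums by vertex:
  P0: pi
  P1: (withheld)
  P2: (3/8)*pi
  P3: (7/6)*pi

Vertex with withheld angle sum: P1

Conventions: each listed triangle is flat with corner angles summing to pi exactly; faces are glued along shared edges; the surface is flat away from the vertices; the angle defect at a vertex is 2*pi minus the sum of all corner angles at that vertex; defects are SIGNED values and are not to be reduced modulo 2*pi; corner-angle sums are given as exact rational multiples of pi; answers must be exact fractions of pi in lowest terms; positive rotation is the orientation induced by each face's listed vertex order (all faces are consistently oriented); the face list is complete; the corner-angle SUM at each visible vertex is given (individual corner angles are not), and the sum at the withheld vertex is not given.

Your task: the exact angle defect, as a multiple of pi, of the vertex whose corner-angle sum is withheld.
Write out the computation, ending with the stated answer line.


V = 4, E = 6, F = 4; chi = V - E + F = 2
Gauss-Bonnet: total defect = 2*pi*chi = 4*pi; visible defects sum to (83/24)*pi

Answer: defect(P1) = (13/24)*pi


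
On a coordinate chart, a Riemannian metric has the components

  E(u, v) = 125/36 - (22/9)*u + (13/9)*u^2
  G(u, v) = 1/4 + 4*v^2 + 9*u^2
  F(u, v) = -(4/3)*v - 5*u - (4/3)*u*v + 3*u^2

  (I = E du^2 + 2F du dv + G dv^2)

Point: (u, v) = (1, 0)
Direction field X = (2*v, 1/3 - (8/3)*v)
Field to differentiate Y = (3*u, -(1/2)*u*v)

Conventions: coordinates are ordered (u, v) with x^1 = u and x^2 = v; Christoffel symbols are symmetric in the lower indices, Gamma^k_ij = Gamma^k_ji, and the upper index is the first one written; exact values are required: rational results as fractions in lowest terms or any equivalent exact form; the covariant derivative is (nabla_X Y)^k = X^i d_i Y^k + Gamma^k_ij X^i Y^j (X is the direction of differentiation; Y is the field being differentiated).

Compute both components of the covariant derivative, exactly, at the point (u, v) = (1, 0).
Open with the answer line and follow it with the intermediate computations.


Answer: (nabla_X Y)^u = 2592/2717, (nabla_X Y)^v = 16507/16302

E = 89/36, F = -2, G = 37/4 at the point
E_u = 4/9, E_v = 0, F_u = 1, F_v = -8/3, G_u = 18, G_v = 0
EG - F^2 = 2717/144;  g^inv = (144/2717) * [[37/4, 2], [2, 89/36]]
first-kind symbols [ij,l] = (1/2)(d_i g_jl + d_j g_il - d_l g_ij): [uu,u] = E_u/2 = 2/9, [uu,v] = F_u - E_v/2 = 1, [uv,u] = E_v/2 = 0, [uv,v] = G_u/2 = 9, [vv,u] = F_v - G_u/2 = -35/3, [vv,v] = G_v/2 = 0
Gamma^u_ij = (G*[ij,u] - F*[ij,v])/(EG - F^2), Gamma^v_ij = (E*[ij,v] - F*[ij,u])/(EG - F^2)
Gamma_uuu = 584/2717, Gamma_uuv = 2592/2717, Gamma_uvv = -15540/2717, Gamma_vuu = 420/2717, Gamma_vuv = 3204/2717, Gamma_vvv = -3360/2717
X = (0, 1/3), Y = (3, 0) at the point


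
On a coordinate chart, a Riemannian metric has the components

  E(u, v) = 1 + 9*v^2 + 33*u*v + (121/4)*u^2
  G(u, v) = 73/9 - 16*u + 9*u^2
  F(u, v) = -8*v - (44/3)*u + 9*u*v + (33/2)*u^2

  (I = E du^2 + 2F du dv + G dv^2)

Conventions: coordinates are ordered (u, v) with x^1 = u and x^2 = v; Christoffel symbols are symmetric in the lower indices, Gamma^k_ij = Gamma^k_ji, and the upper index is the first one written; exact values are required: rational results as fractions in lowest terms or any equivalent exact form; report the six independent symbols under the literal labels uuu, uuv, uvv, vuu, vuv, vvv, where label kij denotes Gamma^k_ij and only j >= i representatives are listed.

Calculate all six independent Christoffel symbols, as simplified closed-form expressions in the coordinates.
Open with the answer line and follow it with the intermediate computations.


Answer: Gamma_uuu = (1089*u + 594*v)/(1413*u^2 + 1188*u*v - 576*u + 324*v^2 + 292), Gamma_uuv = (594*u + 324*v)/(1413*u^2 + 1188*u*v - 576*u + 324*v^2 + 292), Gamma_uvv = 0, Gamma_vuu = (594*u - 528)/(1413*u^2 + 1188*u*v - 576*u + 324*v^2 + 292), Gamma_vuv = (324*u - 288)/(1413*u^2 + 1188*u*v - 576*u + 324*v^2 + 292), Gamma_vvv = 0

E = 1 + 9*v^2 + 33*u*v + (121/4)*u^2; F = -8*v - (44/3)*u + 9*u*v + (33/2)*u^2; G = 73/9 - 16*u + 9*u^2
Gamma^k_ij = (1/2) g^{kl} (d_i g_jl + d_j g_il - d_l g_ij), with g^inv = (1/(EG-F^2)) [[G, -F], [-F, E]]
first partials: E_u = 33*v + (121/2)*u, E_v = 18*v + 33*u, F_u = -44/3 + 9*v + 33*u, F_v = -8 + 9*u, G_u = -16 + 18*u, G_v = 0
D = EG - F^2 = 73/9 - 16*u + 9*v^2 + 33*u*v + (157/4)*u^2
expanded: Gamma^u_uu = (G E_u - 2F F_u + F E_v)/(2D), Gamma^u_uv = (G E_v - F G_u)/(2D), Gamma^u_vv = (2G F_v - G G_u - F G_v)/(2D), Gamma^v_uu = (2E F_u - E E_v - F E_u)/(2D), Gamma^v_uv = (E G_u - F E_v)/(2D), Gamma^v_vv = (E G_v - 2F F_v + F G_u)/(2D); substitute and cancel common factors


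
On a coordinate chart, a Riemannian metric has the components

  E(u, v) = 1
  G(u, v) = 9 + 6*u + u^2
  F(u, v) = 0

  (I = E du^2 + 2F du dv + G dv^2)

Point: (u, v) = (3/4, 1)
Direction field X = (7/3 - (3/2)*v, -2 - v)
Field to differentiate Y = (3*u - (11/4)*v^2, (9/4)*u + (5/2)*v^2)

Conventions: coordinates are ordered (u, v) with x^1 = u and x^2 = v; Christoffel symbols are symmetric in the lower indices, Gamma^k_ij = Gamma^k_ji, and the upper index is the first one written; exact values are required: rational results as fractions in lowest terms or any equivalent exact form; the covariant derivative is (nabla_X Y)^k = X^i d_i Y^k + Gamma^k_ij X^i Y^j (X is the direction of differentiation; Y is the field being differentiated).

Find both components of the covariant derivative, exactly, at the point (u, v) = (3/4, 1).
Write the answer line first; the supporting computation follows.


Answer: (nabla_X Y)^u = 4231/64, (nabla_X Y)^v = -2123/180

E = 1, F = 0, G = 225/16 at the point
E_u = 0, E_v = 0, F_u = 0, F_v = 0, G_u = 15/2, G_v = 0
EG - F^2 = 225/16;  g^inv = (16/225) * [[225/16, 0], [0, 1]]
first-kind symbols [ij,l] = (1/2)(d_i g_jl + d_j g_il - d_l g_ij): [uu,u] = E_u/2 = 0, [uu,v] = F_u - E_v/2 = 0, [uv,u] = E_v/2 = 0, [uv,v] = G_u/2 = 15/4, [vv,u] = F_v - G_u/2 = -15/4, [vv,v] = G_v/2 = 0
Gamma^u_ij = (G*[ij,u] - F*[ij,v])/(EG - F^2), Gamma^v_ij = (E*[ij,v] - F*[ij,u])/(EG - F^2)
Gamma_uuu = 0, Gamma_uuv = 0, Gamma_uvv = -15/4, Gamma_vuu = 0, Gamma_vuv = 4/15, Gamma_vvv = 0
X = (5/6, -3), Y = (-1/2, 67/16) at the point


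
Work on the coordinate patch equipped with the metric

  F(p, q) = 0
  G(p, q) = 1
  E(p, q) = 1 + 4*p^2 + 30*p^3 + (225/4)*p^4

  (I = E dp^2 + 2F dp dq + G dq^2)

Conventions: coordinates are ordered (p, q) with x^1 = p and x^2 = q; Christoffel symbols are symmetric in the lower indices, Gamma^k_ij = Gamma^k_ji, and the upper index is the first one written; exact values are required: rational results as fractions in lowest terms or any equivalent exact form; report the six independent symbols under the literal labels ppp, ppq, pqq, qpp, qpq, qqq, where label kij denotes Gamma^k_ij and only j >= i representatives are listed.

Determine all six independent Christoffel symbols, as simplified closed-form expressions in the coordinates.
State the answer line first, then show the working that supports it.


Answer: Gamma_ppp = (450*p^3 + 180*p^2 + 16*p)/(225*p^4 + 120*p^3 + 16*p^2 + 4), Gamma_ppq = 0, Gamma_pqq = 0, Gamma_qpp = 0, Gamma_qpq = 0, Gamma_qqq = 0

E = 1 + 4*p^2 + 30*p^3 + (225/4)*p^4; F = 0; G = 1
Gamma^k_ij = (1/2) g^{kl} (d_i g_jl + d_j g_il - d_l g_ij), with g^inv = (1/(EG-F^2)) [[G, -F], [-F, E]]
first partials: E_p = 8*p + 90*p^2 + 225*p^3, E_q = 0, F_p = 0, F_q = 0, G_p = 0, G_q = 0
D = EG - F^2 = 1 + 4*p^2 + 30*p^3 + (225/4)*p^4
expanded: Gamma^p_pp = (G E_p - 2F F_p + F E_q)/(2D), Gamma^p_pq = (G E_q - F G_p)/(2D), Gamma^p_qq = (2G F_q - G G_p - F G_q)/(2D), Gamma^q_pp = (2E F_p - E E_q - F E_p)/(2D), Gamma^q_pq = (E G_p - F E_q)/(2D), Gamma^q_qq = (E G_q - 2F F_q + F G_p)/(2D); substitute and cancel common factors


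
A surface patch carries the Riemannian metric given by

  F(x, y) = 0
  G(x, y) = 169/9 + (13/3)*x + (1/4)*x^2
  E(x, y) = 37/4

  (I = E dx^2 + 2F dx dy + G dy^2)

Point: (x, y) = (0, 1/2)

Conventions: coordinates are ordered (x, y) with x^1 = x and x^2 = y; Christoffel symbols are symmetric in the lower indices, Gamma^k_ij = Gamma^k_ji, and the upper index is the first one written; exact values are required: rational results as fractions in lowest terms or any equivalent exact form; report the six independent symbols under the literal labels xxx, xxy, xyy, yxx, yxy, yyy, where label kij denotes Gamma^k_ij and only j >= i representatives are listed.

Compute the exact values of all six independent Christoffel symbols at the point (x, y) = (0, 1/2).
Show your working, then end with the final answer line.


E = 37/4, F = 0, G = 169/9 at the point
E_x = 0, E_y = 0, F_x = 0, F_y = 0, G_x = 13/3, G_y = 0
EG - F^2 = 6253/36;  g^inv = (36/6253) * [[169/9, 0], [0, 37/4]]
first-kind symbols [ij,l] = (1/2)(d_i g_jl + d_j g_il - d_l g_ij): [xx,x] = E_x/2 = 0, [xx,y] = F_x - E_y/2 = 0, [xy,x] = E_y/2 = 0, [xy,y] = G_x/2 = 13/6, [yy,x] = F_y - G_x/2 = -13/6, [yy,y] = G_y/2 = 0
Gamma^x_ij = (G*[ij,x] - F*[ij,y])/(EG - F^2), Gamma^y_ij = (E*[ij,y] - F*[ij,x])/(EG - F^2)

Answer: Gamma_xxx = 0, Gamma_xxy = 0, Gamma_xyy = -26/111, Gamma_yxx = 0, Gamma_yxy = 3/26, Gamma_yyy = 0


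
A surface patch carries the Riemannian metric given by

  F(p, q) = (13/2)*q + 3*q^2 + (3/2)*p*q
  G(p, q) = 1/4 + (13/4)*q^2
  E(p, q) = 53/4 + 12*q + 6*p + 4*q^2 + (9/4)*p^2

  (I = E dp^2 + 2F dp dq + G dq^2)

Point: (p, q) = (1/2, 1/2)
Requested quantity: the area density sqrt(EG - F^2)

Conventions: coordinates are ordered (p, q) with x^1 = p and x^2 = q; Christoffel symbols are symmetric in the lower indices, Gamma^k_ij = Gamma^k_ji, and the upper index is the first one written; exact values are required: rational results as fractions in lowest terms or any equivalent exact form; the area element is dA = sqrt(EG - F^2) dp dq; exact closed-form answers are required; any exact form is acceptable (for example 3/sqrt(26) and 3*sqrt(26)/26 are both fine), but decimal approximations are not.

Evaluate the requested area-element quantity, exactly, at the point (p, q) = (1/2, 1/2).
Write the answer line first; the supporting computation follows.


Answer: sqrt(EG - F^2) = sqrt(1577)/16

E = 381/16, F = 35/8, G = 17/16; EG - F^2 = 1577/256


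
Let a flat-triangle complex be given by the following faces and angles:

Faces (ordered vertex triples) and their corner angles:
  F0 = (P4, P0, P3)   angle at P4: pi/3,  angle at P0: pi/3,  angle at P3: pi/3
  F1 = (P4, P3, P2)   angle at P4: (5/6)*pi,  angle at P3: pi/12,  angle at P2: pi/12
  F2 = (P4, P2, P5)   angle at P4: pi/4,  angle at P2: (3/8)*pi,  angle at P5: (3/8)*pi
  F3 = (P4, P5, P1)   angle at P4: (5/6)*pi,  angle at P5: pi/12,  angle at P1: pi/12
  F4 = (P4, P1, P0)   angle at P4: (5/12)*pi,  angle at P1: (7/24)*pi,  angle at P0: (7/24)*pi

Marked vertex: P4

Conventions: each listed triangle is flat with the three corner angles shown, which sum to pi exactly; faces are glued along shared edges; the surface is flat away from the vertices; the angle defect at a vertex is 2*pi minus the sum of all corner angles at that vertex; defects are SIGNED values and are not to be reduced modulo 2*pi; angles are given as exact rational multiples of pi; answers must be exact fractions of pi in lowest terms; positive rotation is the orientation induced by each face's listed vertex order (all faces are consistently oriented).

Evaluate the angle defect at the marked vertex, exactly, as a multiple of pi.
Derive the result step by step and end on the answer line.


Sum of corner angles at P4: (8/3)*pi
defect = 2*pi - (8/3)*pi

Answer: defect(P4) = (-2/3)*pi


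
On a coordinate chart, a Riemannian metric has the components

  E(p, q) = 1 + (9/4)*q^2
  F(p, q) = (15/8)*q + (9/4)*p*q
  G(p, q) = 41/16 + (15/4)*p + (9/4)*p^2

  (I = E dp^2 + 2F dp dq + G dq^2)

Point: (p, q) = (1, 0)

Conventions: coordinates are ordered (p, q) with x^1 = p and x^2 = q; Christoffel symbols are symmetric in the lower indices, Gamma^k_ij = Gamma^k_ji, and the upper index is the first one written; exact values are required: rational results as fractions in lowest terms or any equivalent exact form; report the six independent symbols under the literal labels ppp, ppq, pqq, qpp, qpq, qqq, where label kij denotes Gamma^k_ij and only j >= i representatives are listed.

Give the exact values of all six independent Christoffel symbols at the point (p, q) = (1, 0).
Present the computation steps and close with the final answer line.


E = 1, F = 0, G = 137/16 at the point
E_p = 0, E_q = 0, F_p = 0, F_q = 33/8, G_p = 33/4, G_q = 0
EG - F^2 = 137/16;  g^inv = (16/137) * [[137/16, 0], [0, 1]]
first-kind symbols [ij,l] = (1/2)(d_i g_jl + d_j g_il - d_l g_ij): [pp,p] = E_p/2 = 0, [pp,q] = F_p - E_q/2 = 0, [pq,p] = E_q/2 = 0, [pq,q] = G_p/2 = 33/8, [qq,p] = F_q - G_p/2 = 0, [qq,q] = G_q/2 = 0
Gamma^p_ij = (G*[ij,p] - F*[ij,q])/(EG - F^2), Gamma^q_ij = (E*[ij,q] - F*[ij,p])/(EG - F^2)

Answer: Gamma_ppp = 0, Gamma_ppq = 0, Gamma_pqq = 0, Gamma_qpp = 0, Gamma_qpq = 66/137, Gamma_qqq = 0


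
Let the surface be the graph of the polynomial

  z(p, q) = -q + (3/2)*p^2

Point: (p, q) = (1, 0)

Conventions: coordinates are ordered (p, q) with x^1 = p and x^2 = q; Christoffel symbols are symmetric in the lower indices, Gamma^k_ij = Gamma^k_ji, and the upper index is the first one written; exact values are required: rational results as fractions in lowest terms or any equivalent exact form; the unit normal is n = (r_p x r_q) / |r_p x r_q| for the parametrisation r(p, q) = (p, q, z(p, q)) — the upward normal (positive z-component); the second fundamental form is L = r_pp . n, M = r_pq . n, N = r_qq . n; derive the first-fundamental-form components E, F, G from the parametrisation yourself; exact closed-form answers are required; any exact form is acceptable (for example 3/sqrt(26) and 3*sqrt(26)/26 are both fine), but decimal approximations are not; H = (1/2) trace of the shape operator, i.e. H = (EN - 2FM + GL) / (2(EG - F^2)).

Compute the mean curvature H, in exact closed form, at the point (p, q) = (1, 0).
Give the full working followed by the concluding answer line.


z_p = 3, z_q = -1, z_pp = 3, z_pq = 0, z_qq = 0
E = 10, F = -3, G = 2; answer radicand W^2 = 11
unnormalised second-form numerators: l = 3, m = 0, n = 0; L = l/sqrt(11), and similarly M = m/sqrt(W^2), N = n/sqrt(W^2)
H = (E*n - 2*F*m + G*l) / (2*(EG - F^2)*sqrt(W^2)); E*n - 2*F*m + G*l = 6, EG - F^2 = 11, so H = (3/11)/sqrt(11)

Answer: H = 3*sqrt(11)/121


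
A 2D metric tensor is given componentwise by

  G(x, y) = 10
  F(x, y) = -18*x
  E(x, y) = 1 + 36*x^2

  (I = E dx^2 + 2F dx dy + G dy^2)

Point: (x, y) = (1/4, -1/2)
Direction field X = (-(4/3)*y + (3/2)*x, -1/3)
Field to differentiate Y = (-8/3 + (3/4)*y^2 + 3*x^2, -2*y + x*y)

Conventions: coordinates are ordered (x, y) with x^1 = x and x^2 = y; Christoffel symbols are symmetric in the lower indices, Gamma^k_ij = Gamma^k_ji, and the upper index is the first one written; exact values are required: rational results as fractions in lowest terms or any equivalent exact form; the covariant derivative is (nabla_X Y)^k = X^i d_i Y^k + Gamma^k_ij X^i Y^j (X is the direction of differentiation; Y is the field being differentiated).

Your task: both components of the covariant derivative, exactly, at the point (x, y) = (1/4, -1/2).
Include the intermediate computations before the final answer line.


E = 13/4, F = -9/2, G = 10 at the point
E_x = 18, E_y = 0, F_x = -18, F_y = 0, G_x = 0, G_y = 0
EG - F^2 = 49/4;  g^inv = (4/49) * [[10, 9/2], [9/2, 13/4]]
first-kind symbols [ij,l] = (1/2)(d_i g_jl + d_j g_il - d_l g_ij): [xx,x] = E_x/2 = 9, [xx,y] = F_x - E_y/2 = -18, [xy,x] = E_y/2 = 0, [xy,y] = G_x/2 = 0, [yy,x] = F_y - G_x/2 = 0, [yy,y] = G_y/2 = 0
Gamma^x_ij = (G*[ij,x] - F*[ij,y])/(EG - F^2), Gamma^y_ij = (E*[ij,y] - F*[ij,x])/(EG - F^2)
Gamma_xxx = 36/49, Gamma_xxy = 0, Gamma_xyy = 0, Gamma_yxx = -72/49, Gamma_yxy = 0, Gamma_yyy = 0
X = (25/24, -1/3), Y = (-55/24, 7/8) at the point

Answer: (nabla_X Y)^x = 23/392, (nabla_X Y)^y = 2799/784


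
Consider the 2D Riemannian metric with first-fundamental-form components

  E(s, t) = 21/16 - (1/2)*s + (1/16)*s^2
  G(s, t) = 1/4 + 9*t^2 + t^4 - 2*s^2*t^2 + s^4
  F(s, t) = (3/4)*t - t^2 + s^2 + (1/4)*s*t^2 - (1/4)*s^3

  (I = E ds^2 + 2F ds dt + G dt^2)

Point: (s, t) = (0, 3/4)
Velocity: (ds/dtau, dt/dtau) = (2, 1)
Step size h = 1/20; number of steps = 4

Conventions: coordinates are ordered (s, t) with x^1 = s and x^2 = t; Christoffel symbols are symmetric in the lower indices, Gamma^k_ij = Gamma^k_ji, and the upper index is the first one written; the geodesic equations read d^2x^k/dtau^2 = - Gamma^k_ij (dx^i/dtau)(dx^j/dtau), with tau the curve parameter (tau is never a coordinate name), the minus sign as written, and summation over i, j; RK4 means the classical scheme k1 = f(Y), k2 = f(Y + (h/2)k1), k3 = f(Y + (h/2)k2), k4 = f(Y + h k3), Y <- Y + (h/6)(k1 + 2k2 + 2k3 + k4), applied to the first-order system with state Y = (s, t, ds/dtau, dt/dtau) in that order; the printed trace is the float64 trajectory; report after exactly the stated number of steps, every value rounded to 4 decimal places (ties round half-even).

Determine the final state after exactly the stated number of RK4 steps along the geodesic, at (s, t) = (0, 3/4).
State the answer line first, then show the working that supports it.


Answer: s = 0.4255, t = 0.9251, ds/dtau = 2.2528, dt/dtau = 0.7655

f(Y) = (ds/dtau, dt/dtau, -Gamma^s_ij Y'^i Y'^j, -Gamma^t_ij Y'^i Y'^j) with the Gammas evaluated at the stage position; h = 0.050000; intermediate values shown to 6 dp
step 0: s = 0.0000, t = 0.7500, ds/dtau = 2.0000, dt/dtau = 1.0000
step 1:
  k1: at (s, t) = (0.000000, 0.750000), (ds/dtau, dt/dtau) = (2.000000, 1.000000); Gamma_sss = -0.190476, Gamma_sst = 0.000000, Gamma_stt = -0.571429, Gamma_tss = 0.024983, Gamma_tst = 0.000000, Gamma_ttt = 1.349063; k1 = (2.000000, 1.000000, 1.333333, -1.448994)
  k2: at (s, t) = (0.050000, 0.775000), (ds/dtau, dt/dtau) = (2.033333, 0.963775); Gamma_sss = -0.191425, Gamma_sst = -0.000073, Gamma_stt = -0.550201, Gamma_tss = 0.040989, Gamma_tst = -0.009947, Gamma_ttt = 1.313226; k2 = (2.033333, 0.963775, 1.302783, -1.350288)
  k3: at (s, t) = (0.050833, 0.774094), (ds/dtau, dt/dtau) = (2.032570, 0.966243); Gamma_sss = -0.191473, Gamma_sst = -0.000067, Gamma_stt = -0.549003, Gamma_tss = 0.041325, Gamma_tst = -0.010112, Gamma_ttt = 1.314541; k3 = (2.032570, 0.966243, 1.303864, -1.358300)
  k4: at (s, t) = (0.101628, 0.798312), (ds/dtau, dt/dtau) = (2.065193, 0.932085); Gamma_sss = -0.192476, Gamma_sst = -0.000195, Gamma_stt = -0.525089, Gamma_tss = 0.055256, Gamma_tst = -0.019979, Gamma_ttt = 1.282273; k4 = (2.065193, 0.932085, 1.277851, -1.272769)
  Y <- Y + (h/6)(k1 + 2k2 + 2k3 + k4): s = 0.1016, t = 0.7983, ds/dtau = 2.0652, dt/dtau = 0.9322
step 2:
  k1: at (s, t) = (0.101642, 0.798268), (ds/dtau, dt/dtau) = (2.065204, 0.932176); Gamma_sss = -0.192478, Gamma_sst = -0.000194, Gamma_stt = -0.525059, Gamma_tss = 0.055264, Gamma_tst = -0.019981, Gamma_ttt = 1.282334; k1 = (2.065204, 0.932176, 1.277928, -1.273060)
  k2: at (s, t) = (0.153272, 0.821572), (ds/dtau, dt/dtau) = (2.097152, 0.900349); Gamma_sss = -0.193741, Gamma_sst = -0.000247, Gamma_stt = -0.499062, Gamma_tss = 0.067513, Gamma_tst = -0.029590, Gamma_ttt = 1.253392; k2 = (2.097152, 0.900349, 1.257570, -1.201219)
  k3: at (s, t) = (0.154070, 0.820776), (ds/dtau, dt/dtau) = (2.096643, 0.902145); Gamma_sss = -0.193814, Gamma_sst = -0.000224, Gamma_stt = -0.498292, Gamma_tss = 0.067842, Gamma_tst = -0.029734, Gamma_ttt = 1.254439; k3 = (2.096643, 0.902145, 1.258381, -1.206690)
  k4: at (s, t) = (0.206474, 0.843375), (ds/dtau, dt/dtau) = (2.128123, 0.871841); Gamma_sss = -0.195531, Gamma_sst = -0.000051, Gamma_stt = -0.471641, Gamma_tss = 0.078675, Gamma_tst = -0.038897, Gamma_ttt = 1.228050; k4 = (2.128123, 0.871841, 1.244230, -1.145419)
  Y <- Y + (h/6)(k1 + 2k2 + 2k3 + k4): s = 0.2065, t = 0.8433, ds/dtau = 2.1282, dt/dtau = 0.8719
step 3:
  k1: at (s, t) = (0.206483, 0.843343), (ds/dtau, dt/dtau) = (2.128154, 0.871890); Gamma_sss = -0.195533, Gamma_sst = -0.000050, Gamma_stt = -0.471632, Gamma_tss = 0.078682, Gamma_tst = -0.038899, Gamma_ttt = 1.228089; k1 = (2.128154, 0.871890, 1.244296, -1.145582)
  k2: at (s, t) = (0.259687, 0.865140), (ds/dtau, dt/dtau) = (2.159262, 0.843250); Gamma_sss = -0.197859, Gamma_sst = 0.000482, Gamma_stt = -0.445485, Gamma_tss = 0.088362, Gamma_tst = -0.047478, Gamma_ttt = 1.204025; k2 = (2.159262, 0.843250, 1.237518, -1.095228)
  k3: at (s, t) = (0.260464, 0.864424), (ds/dtau, dt/dtau) = (2.159092, 0.844509); Gamma_sss = -0.197967, Gamma_sst = 0.000528, Gamma_stt = -0.445196, Gamma_tss = 0.088678, Gamma_tst = -0.047591, Gamma_ttt = 1.204879; k3 = (2.159092, 0.844509, 1.238442, -1.099147)
  k4: at (s, t) = (0.314437, 0.885568), (ds/dtau, dt/dtau) = (2.190077, 0.816932); Gamma_sss = -0.201067, Gamma_sst = 0.001560, Gamma_stt = -0.421506, Gamma_tss = 0.097374, Gamma_tst = -0.055421, Gamma_ttt = 1.182566; k4 = (2.190077, 0.816932, 1.240125, -1.057952)
  Y <- Y + (h/6)(k1 + 2k2 + 2k3 + k4): s = 0.3144, t = 0.8855, ds/dtau = 2.1901, dt/dtau = 0.8170
step 4:
  k1: at (s, t) = (0.314440, 0.885546), (ds/dtau, dt/dtau) = (2.190124, 0.816954); Gamma_sss = -0.201069, Gamma_sst = 0.001561, Gamma_stt = -0.421512, Gamma_tss = 0.097379, Gamma_tst = -0.055422, Gamma_ttt = 1.182591; k1 = (2.190124, 0.816954, 1.240192, -1.058045)
  k2: at (s, t) = (0.369194, 0.905969), (ds/dtau, dt/dtau) = (2.221129, 0.790503); Gamma_sss = -0.205073, Gamma_sst = 0.003193, Gamma_stt = -0.402036, Gamma_tss = 0.105272, Gamma_tst = -0.062376, Gamma_ttt = 1.161841; k2 = (2.221129, 0.790503, 1.251728, -1.026336)
  k3: at (s, t) = (0.369969, 0.905308), (ds/dtau, dt/dtau) = (2.221417, 0.791296); Gamma_sss = -0.205225, Gamma_sst = 0.003266, Gamma_stt = -0.402324, Gamma_tss = 0.105578, Gamma_tst = -0.062448, Gamma_ttt = 1.162557; k3 = (2.221417, 0.791296, 1.253156, -1.029384)
  k4: at (s, t) = (0.425511, 0.925110), (ds/dtau, dt/dtau) = (2.252782, 0.765485); Gamma_sss = -0.210296, Gamma_sst = 0.005589, Gamma_stt = -0.389706, Gamma_tss = 0.112787, Gamma_tst = -0.068360, Gamma_ttt = 1.142974; k4 = (2.252782, 0.765485, 1.276335, -1.006375)
  Y <- Y + (h/6)(k1 + 2k2 + 2k3 + k4): s = 0.4255, t = 0.9251, ds/dtau = 2.2528, dt/dtau = 0.7655
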